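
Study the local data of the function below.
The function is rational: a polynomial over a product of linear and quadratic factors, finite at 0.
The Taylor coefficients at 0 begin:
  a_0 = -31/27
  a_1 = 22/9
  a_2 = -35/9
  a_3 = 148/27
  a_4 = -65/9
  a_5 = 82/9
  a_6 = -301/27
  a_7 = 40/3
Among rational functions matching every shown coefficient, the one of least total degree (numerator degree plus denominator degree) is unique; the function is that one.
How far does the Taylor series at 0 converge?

No rational of total degree below 4 reproduces all 8 coefficients; solving the [1/3] Pade equations on them gives f(τ) = (-τ - 31/27)/(τ + 1)**3, whose expansion matches every shown term.
Denominator factor (τ + 1)^3: pole of order 3 at -1, modulus 1.
The radius of convergence is the smallest modulus among the singular points: 1.

The radius of convergence is 1.


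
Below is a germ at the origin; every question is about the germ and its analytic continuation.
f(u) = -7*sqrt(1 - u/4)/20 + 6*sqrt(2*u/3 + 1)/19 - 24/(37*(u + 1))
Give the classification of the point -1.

The point is a pole of order 1.

The denominator factor u + 1 vanishes at -1 and appears to the power 1; the numerator there equals -24/37, nonzero, and no other factor vanishes.
The branch terms are analytic at this point.
Hence a pole whose order is the multiplicity, 1.


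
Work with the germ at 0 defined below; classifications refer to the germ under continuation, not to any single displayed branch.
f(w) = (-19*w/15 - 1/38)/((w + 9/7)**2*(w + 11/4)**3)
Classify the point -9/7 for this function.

The denominator factor w + 9/7 vanishes at -9/7 and appears to the power 2; the numerator there equals 2131/1330, nonzero, and no other factor vanishes.
Hence a pole whose order is the multiplicity, 2.

The point is a pole of order 2.


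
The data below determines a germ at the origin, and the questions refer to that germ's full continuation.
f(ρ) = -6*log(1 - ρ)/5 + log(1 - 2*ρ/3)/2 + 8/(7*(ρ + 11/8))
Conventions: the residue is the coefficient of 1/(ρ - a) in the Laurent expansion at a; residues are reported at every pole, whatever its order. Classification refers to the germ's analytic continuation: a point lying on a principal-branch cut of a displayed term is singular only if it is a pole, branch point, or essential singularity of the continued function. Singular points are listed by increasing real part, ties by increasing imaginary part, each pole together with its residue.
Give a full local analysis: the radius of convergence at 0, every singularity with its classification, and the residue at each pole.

Denominator factor (ρ + 11/8): pole of order 1 at -11/8, modulus 11/8.
Branch term (1/2)*log(1 - ρ/(3/2)): its argument vanishes at ρ = 3/2, a logarithmic branch point, modulus 3/2.
Branch term (-6/5)*log(1 - ρ/(1)): its argument vanishes at ρ = 1, a logarithmic branch point, modulus 1.
The radius of convergence is the smallest modulus among the singular points: 1.
The branch terms are analytic at -11/8 and contribute nothing to the residue; only the rational part matters.
At the order-1 pole -11/8 set g(ρ) = (ρ - (-11/8))*(rational part) = 8/7.
Simple pole: residue = g(a) at a = -11/8, which is 8/7.
List the singular points by increasing real part (a conjugate pair: the negative imaginary part first).

Radius of convergence at 0: 1.
At -11/8: a pole of order 1; residue 8/7.
At 1: a logarithmic branch point.
At 3/2: a logarithmic branch point.


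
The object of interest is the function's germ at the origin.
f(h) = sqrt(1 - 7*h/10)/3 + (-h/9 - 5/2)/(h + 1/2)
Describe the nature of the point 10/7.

The point is an algebraic (square-root) branch point.

The term (1/3)*sqrt(1 - h/(10/7)) has argument 1 - 10/7/(10/7) = 0 at 10/7: a square-root (algebraic, two-sheeted) branch point; the remaining terms are analytic or single-valued there.


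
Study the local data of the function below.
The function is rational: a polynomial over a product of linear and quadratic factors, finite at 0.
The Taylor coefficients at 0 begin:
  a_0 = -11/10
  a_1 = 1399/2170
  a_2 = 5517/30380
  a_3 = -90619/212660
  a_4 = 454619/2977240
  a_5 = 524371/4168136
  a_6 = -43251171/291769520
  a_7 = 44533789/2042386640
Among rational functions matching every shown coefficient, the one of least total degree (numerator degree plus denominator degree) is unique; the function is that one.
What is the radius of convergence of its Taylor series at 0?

The radius of convergence is sqrt(2).

No rational of total degree below 3 reproduces all 8 coefficients; solving the [1/2] Pade equations on them gives f(d) = (d/31 - 11/5)/(d**2 + 8*d/7 + 2), whose expansion matches every shown term.
Denominator factor (d**2 + 8*d/7 + 2): discriminant -328/49, complex-conjugate roots (-4/7) + ((1/7)*sqrt(82))*i and (-4/7) - ((1/7)*sqrt(82))*i; poles of order 1, moduli sqrt(2) and sqrt(2).
The radius of convergence is the smallest modulus among the singular points: sqrt(2).


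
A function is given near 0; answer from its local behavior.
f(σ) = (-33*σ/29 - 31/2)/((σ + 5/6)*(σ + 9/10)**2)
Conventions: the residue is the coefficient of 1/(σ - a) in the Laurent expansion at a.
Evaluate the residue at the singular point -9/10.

The residue is 94950/29.

At the order-2 pole -9/10 set g(σ) = (σ - (-9/10))^2*f(σ) = (-33*σ/29 - 31/2)/(σ + 5/6).
Order-2 pole: residue = g'(a); g'(-9/10) = 94950/29, so the residue is 94950/29.


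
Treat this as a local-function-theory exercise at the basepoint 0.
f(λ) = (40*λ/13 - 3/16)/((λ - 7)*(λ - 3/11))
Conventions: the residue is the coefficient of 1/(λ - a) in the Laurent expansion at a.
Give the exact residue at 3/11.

At the order-1 pole 3/11 set g(λ) = (λ - (3/11))*f(λ) = (40*λ/13 - 3/16)/(λ - 7).
Simple pole: residue = g(a) at a = 3/11, which is -1491/15392.

The residue is -1491/15392.


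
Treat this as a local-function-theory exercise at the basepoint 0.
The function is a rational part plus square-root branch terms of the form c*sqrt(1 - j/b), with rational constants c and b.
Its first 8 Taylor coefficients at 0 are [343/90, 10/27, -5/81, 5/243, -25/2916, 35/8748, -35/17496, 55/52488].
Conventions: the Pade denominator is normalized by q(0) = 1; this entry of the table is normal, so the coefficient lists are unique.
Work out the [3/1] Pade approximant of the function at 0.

Taylor coefficients needed (read off): a_0 = 343/90, a_1 = 10/27, a_2 = -5/81, a_3 = 5/243, a_4 = -25/2916.
Write the denominator as Q(j) = 1 + q1*j. Requiring Q*f - P = O(j^5) with deg P <= 3 kills the coefficients of j^4..j^4 in Q*f:
  j^4: a_4 + q1*a_3 = 0, i.e. -25/2916 + (5/243)*q1 = 0.
Solving this linear system: q1 = 5/12.
The numerator is Q*f truncated at degree 3: P0 = a_0 = 343/90; P1 = a_1 + q1*a_0 = 47/24; P2 = a_2 + q1*a_1 = 5/54; P3 = a_3 + q1*a_2 = -5/972.

The Pade approximant has numerator coefficients [343/90, 47/24, 5/54, -5/972]; denominator coefficients [1, 5/12].


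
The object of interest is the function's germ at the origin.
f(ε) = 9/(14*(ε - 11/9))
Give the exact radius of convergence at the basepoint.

Denominator factor (ε - 11/9): pole of order 1 at 11/9, modulus 11/9.
The radius of convergence is the smallest modulus among the singular points: 11/9.

The radius of convergence is 11/9.


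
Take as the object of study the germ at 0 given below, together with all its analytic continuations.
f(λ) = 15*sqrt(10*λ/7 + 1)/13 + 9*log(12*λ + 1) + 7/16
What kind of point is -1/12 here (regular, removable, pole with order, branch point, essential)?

The term (9)*log(1 - λ/(-1/12)) has argument 1 - -1/12/(-1/12) = 0 at -1/12: a logarithmic (infinitely-sheeted) branch point; the remaining terms are analytic or single-valued there.

The point is a logarithmic branch point.


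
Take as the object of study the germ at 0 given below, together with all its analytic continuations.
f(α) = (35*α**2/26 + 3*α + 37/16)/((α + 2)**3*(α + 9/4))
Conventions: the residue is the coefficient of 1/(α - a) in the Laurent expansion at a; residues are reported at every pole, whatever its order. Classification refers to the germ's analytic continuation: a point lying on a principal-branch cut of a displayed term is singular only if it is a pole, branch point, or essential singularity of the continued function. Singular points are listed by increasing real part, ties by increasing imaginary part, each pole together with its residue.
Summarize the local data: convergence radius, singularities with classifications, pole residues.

Radius of convergence at 0: 2.
At -9/4: a pole of order 1; residue -1978/13.
At -2: a pole of order 3; residue 1978/13.

Denominator factor (α + 2)^3: pole of order 3 at -2, modulus 2.
Denominator factor (α + 9/4): pole of order 1 at -9/4, modulus 9/4.
The radius of convergence is the smallest modulus among the singular points: 2.
At the order-1 pole -9/4 set g(α) = (α - (-9/4))*f(α) = (35*α**2/26 + 3*α + 37/16)/(α + 2)**3.
Simple pole: residue = g(a) at a = -9/4, which is -1978/13.
At the order-3 pole -2 set g(α) = (α - (-2))^3*f(α) = (35*α**2/26 + 3*α + 37/16)/(α + 9/4).
Order-3 pole: residue = g''(a)/2; g''(-2) = 3956/13, so the residue is 1978/13.
List the singular points by increasing real part (a conjugate pair: the negative imaginary part first).


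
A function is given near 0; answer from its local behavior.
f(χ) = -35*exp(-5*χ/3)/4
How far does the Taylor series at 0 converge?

The radius of convergence is infinite.

The factor exp(-5*χ/3) is entire and contributes no finite singular point.
The polynomial part has no poles.
No finite singular points: the Taylor series at 0 converges everywhere.


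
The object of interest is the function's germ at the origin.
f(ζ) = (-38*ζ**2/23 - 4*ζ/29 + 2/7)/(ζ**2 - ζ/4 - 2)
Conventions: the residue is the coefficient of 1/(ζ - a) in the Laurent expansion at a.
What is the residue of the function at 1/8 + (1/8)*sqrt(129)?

The residue is -735/2668 - (76883/803068)*sqrt(129).

The factor ζ**2 - ζ/4 - 2 splits as (ζ - a)(ζ - a') with a = 1/8 + (1/8)*sqrt(129), a' = 1/8 - (1/8)*sqrt(129). At the order-1 pole a set g(ζ) = (ζ - a)*f(ζ) = [-38*ζ**2/23 - 4*ζ/29 + 2/7] / (ζ - a').
Simple pole: residue = g(a) at a = 1/8 + (1/8)*sqrt(129), which is -735/2668 - (76883/803068)*sqrt(129).


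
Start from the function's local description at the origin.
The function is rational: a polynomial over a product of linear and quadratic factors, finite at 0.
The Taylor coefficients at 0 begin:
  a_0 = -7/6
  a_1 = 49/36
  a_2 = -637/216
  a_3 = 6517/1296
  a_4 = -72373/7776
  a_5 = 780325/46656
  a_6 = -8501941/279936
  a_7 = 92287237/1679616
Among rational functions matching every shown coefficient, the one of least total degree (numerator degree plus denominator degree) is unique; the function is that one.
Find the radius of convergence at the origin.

The radius of convergence is -1/2 + (1/14)*sqrt(217).

No rational of total degree below 2 reproduces all 8 coefficients; solving the [0/2] Pade equations on them gives f(λ) = 1/(λ**2 - λ - 6/7), whose expansion matches every shown term.
Denominator factor (λ**2 - λ - 6/7): discriminant 31/7, real irrational roots 1/2 + (1/14)*sqrt(217) and 1/2 - (1/14)*sqrt(217); poles of order 1, moduli 1/2 + (1/14)*sqrt(217) and -1/2 + (1/14)*sqrt(217).
The radius of convergence is the smallest modulus among the singular points: -1/2 + (1/14)*sqrt(217).


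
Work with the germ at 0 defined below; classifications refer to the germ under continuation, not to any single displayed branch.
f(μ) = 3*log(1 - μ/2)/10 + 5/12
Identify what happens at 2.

The point is a logarithmic branch point.

The term (3/10)*log(1 - μ/(2)) has argument 1 - 2/(2) = 0 at 2: a logarithmic (infinitely-sheeted) branch point; the remaining terms are analytic or single-valued there.


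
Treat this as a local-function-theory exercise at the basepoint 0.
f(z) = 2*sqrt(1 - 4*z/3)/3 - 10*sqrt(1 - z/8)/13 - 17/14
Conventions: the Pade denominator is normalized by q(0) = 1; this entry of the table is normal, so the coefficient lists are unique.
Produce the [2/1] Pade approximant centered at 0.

The Pade approximant has numerator coefficients [-719/546, 24158375/49334688, 142146289/1184032512]; denominator coefficients [1, -425579/632496].

Taylor coefficients needed (expand at 0): a_0 = -719/546, a_1 = -371/936, a_2 = -13177/89856, a_3 = -425579/4313088.
Write the denominator as Q(z) = 1 + q1*z. Requiring Q*f - P = O(z^4) with deg P <= 2 kills the coefficients of z^3..z^3 in Q*f:
  z^3: a_3 + q1*a_2 = 0, i.e. -425579/4313088 + (-13177/89856)*q1 = 0.
Solving this linear system: q1 = -425579/632496.
The numerator is Q*f truncated at degree 2: P0 = a_0 = -719/546; P1 = a_1 + q1*a_0 = 24158375/49334688; P2 = a_2 + q1*a_1 = 142146289/1184032512.


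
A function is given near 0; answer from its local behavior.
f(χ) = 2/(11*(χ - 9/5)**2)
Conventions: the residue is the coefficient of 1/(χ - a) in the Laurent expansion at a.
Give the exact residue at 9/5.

At the order-2 pole 9/5 set g(χ) = (χ - (9/5))^2*f(χ) = 2/11.
Order-2 pole: residue = g'(a); g'(9/5) = 0, so the residue is 0.

The residue is 0.


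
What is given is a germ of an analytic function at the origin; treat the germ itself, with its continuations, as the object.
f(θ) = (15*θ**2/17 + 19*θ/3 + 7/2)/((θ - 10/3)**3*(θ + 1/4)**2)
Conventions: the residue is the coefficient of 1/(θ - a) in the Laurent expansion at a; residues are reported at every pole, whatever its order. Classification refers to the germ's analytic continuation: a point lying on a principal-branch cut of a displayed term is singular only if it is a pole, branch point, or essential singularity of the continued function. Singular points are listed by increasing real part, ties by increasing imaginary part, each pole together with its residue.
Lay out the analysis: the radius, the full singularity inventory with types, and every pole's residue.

Denominator factor (θ + 1/4)^2: pole of order 2 at -1/4, modulus 1/4.
Denominator factor (θ - 10/3)^3: pole of order 3 at 10/3, modulus 10/3.
The radius of convergence is the smallest modulus among the singular points: 1/4.
At the order-2 pole -1/4 set g(θ) = (θ - (-1/4))^2*f(θ) = (15*θ**2/17 + 19*θ/3 + 7/2)/(θ - 10/3)**3.
Order-2 pole: residue = g'(a); g'(-1/4) = -9528048/58119617, so the residue is -9528048/58119617.
At the order-3 pole 10/3 set g(θ) = (θ - (10/3))^3*f(θ) = (15*θ**2/17 + 19*θ/3 + 7/2)/(θ + 1/4)**2.
Order-3 pole: residue = g''(a)/2; g''(10/3) = 19056096/58119617, so the residue is 9528048/58119617.
List the singular points by increasing real part (a conjugate pair: the negative imaginary part first).

Radius of convergence at 0: 1/4.
At -1/4: a pole of order 2; residue -9528048/58119617.
At 10/3: a pole of order 3; residue 9528048/58119617.


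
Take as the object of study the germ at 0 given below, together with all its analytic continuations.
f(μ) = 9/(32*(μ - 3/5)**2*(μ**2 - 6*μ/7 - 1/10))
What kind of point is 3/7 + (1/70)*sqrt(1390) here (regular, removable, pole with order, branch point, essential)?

The denominator factor μ**2 - 6*μ/7 - 1/10 vanishes at 3/7 + (1/70)*sqrt(1390) and appears to the power 1; the numerator there equals 9/32, nonzero, and no other factor vanishes.
Hence a pole whose order is the multiplicity, 1.

The point is a pole of order 1.


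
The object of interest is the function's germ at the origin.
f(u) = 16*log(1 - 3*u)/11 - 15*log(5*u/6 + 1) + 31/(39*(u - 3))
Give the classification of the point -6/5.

The point is a logarithmic branch point.

The term (-15)*log(1 - u/(-6/5)) has argument 1 - -6/5/(-6/5) = 0 at -6/5: a logarithmic (infinitely-sheeted) branch point; the remaining terms are analytic or single-valued there.


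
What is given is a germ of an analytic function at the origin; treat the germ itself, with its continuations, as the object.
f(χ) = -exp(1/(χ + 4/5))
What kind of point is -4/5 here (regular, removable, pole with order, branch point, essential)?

The point is an essential singularity.

The exponent 1/(χ - (-4/5)) has a pole at -4/5, so exp(1/(χ - (-4/5))) takes every nonzero value near it: an essential singularity (not a pole of any order).


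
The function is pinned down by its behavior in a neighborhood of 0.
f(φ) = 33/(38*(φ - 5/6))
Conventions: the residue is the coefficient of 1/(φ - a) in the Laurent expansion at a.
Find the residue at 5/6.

At the order-1 pole 5/6 set g(φ) = (φ - (5/6))*f(φ) = 33/38.
Simple pole: residue = g(a) at a = 5/6, which is 33/38.

The residue is 33/38.


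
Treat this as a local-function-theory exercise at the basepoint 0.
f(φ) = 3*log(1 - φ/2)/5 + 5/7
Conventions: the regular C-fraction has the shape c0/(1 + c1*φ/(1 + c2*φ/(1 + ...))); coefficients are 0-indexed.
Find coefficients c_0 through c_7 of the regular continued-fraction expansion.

The regular C-fraction coefficients are [5/7, 21/50, -67/100, -25/804, -44/201, -67/880, -153/880, -11/119].

Taylor coefficients (expand at 0): a_0 = 5/7, a_1 = -3/10, a_2 = -3/40, a_3 = -1/40, a_4 = -3/320, a_5 = -3/800, a_6 = -1/640, a_7 = -3/4480.
c0 = a_0 = 5/7. Peel one level at a time: if S = 1 + c*φ/S' with S'(0) = 1, then c is the φ-coefficient of S and S' = c*φ/(S - 1).
S_1 = c0/f = 1 + (21/50)*φ + (1407/5000)*φ^2 + ...; c1 = 21/50.
S_2 = c1*φ/(S_1 - 1) = 1 + (-67/100)*φ + (-1/48)*φ^2 + ...; c2 = -67/100.
S_3 = c2*φ/(S_2 - 1) = 1 + (-25/804)*φ + (-275/40401)*φ^2 + ...; c3 = -25/804.
S_4 = c3*φ/(S_3 - 1) = 1 + (-44/201)*φ + (-1/60)*φ^2 + ...; c4 = -44/201.
S_5 = c4*φ/(S_4 - 1) = 1 + (-67/880)*φ + (-10251/774400)*φ^2 + ...; c5 = -67/880.
S_6 = c5*φ/(S_5 - 1) = 1 + (-153/880)*φ + (-9/560)*φ^2 + ...; c6 = -153/880.
S_7 = c6*φ/(S_6 - 1) = 1 + (-11/119)*φ + ...; c7 = -11/119.


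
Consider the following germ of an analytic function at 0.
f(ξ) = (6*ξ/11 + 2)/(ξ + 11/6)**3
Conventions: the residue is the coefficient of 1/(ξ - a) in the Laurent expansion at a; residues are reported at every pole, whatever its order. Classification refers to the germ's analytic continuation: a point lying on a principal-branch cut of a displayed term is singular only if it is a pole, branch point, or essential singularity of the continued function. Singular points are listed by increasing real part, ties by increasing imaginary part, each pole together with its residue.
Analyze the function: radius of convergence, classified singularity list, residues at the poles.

Radius of convergence at 0: 11/6.
At -11/6: a pole of order 3; residue 0.

Denominator factor (ξ + 11/6)^3: pole of order 3 at -11/6, modulus 11/6.
The radius of convergence is the smallest modulus among the singular points: 11/6.
At the order-3 pole -11/6 set g(ξ) = (ξ - (-11/6))^3*f(ξ) = 6*ξ/11 + 2.
Order-3 pole: residue = g''(a)/2; g''(-11/6) = 0, so the residue is 0.


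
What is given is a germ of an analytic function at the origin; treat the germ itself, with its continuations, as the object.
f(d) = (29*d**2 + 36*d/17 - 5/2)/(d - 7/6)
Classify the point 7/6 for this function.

The denominator factor d - 7/6 vanishes at 7/6 and appears to the power 1; the numerator there equals 24139/612, nonzero, and no other factor vanishes.
Hence a pole whose order is the multiplicity, 1.

The point is a pole of order 1.


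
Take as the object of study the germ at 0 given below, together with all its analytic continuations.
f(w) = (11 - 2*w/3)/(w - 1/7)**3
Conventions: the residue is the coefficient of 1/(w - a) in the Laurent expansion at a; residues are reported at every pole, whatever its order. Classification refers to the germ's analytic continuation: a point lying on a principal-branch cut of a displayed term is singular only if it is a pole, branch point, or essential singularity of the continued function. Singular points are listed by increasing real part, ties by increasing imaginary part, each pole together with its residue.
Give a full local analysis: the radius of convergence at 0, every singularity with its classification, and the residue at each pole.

Denominator factor (w - 1/7)^3: pole of order 3 at 1/7, modulus 1/7.
The radius of convergence is the smallest modulus among the singular points: 1/7.
At the order-3 pole 1/7 set g(w) = (w - (1/7))^3*f(w) = 11 - 2*w/3.
Order-3 pole: residue = g''(a)/2; g''(1/7) = 0, so the residue is 0.

Radius of convergence at 0: 1/7.
At 1/7: a pole of order 3; residue 0.


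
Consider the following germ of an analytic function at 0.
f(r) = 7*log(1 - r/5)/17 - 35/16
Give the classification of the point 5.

The point is a logarithmic branch point.

The term (7/17)*log(1 - r/(5)) has argument 1 - 5/(5) = 0 at 5: a logarithmic (infinitely-sheeted) branch point; the remaining terms are analytic or single-valued there.


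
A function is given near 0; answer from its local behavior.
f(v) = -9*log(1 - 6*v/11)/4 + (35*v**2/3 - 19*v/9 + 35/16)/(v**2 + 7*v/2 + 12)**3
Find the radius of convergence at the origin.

The radius of convergence is 11/6.

Denominator factor (v**2 + 7*v/2 + 12)^3: discriminant -143/4, complex-conjugate roots (-7/4) + ((1/4)*sqrt(143))*i and (-7/4) - ((1/4)*sqrt(143))*i; poles of order 3, moduli (2)*sqrt(3) and (2)*sqrt(3).
Branch term (-9/4)*log(1 - v/(11/6)): its argument vanishes at v = 11/6, a logarithmic branch point, modulus 11/6.
The radius of convergence is the smallest modulus among the singular points: 11/6.


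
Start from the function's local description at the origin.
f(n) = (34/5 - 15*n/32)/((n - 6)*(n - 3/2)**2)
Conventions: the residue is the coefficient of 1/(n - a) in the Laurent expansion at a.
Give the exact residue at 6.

The residue is 319/1620.

At the order-1 pole 6 set g(n) = (n - (6))*f(n) = (34/5 - 15*n/32)/(n - 3/2)**2.
Simple pole: residue = g(a) at a = 6, which is 319/1620.


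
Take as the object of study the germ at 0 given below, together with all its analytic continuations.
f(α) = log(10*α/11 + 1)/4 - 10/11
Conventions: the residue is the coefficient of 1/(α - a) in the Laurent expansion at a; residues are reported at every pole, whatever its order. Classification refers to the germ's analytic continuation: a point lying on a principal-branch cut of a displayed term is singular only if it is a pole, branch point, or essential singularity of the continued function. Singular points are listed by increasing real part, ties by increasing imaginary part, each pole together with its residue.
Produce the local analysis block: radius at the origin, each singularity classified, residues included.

Radius of convergence at 0: 11/10.
At -11/10: a logarithmic branch point.

Branch term (1/4)*log(1 - α/(-11/10)): its argument vanishes at α = -11/10, a logarithmic branch point, modulus 11/10.
The radius of convergence is the smallest modulus among the singular points: 11/10.


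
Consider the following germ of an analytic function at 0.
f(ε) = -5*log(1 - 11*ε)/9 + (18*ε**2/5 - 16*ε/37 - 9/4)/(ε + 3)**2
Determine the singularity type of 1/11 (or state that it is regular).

The term (-5/9)*log(1 - ε/(1/11)) has argument 1 - 1/11/(1/11) = 0 at 1/11: a logarithmic (infinitely-sheeted) branch point; the remaining terms are analytic or single-valued there.

The point is a logarithmic branch point.


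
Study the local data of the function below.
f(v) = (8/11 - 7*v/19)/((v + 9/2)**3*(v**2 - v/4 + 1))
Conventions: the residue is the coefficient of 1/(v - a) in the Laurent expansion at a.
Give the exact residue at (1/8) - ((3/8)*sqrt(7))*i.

The factor v**2 - v/4 + 1 splits as (v - a)(v - a') with a = (1/8) - ((3/8)*sqrt(7))*i, a' = (1/8) + ((3/8)*sqrt(7))*i. At the order-1 pole a set g(v) = (v - a)*f(v) = [(8/11 - 7*v/19)/(v + 9/2)**3] / (v - a').
Simple pole: residue = g(a) at a = (1/8) - ((3/8)*sqrt(7))*i, which is (-3983968/1198685851) + ((15055648/25172402871)*sqrt(7))*i.

The residue is (-3983968/1198685851) + ((15055648/25172402871)*sqrt(7))*i.


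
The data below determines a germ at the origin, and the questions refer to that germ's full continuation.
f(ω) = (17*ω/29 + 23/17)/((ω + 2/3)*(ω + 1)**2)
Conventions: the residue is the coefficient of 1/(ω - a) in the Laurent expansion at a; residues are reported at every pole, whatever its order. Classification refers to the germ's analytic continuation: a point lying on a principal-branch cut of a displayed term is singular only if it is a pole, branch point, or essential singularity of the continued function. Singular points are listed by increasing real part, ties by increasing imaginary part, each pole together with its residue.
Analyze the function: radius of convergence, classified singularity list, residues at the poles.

Denominator factor (ω + 1)^2: pole of order 2 at -1, modulus 1.
Denominator factor (ω + 2/3): pole of order 1 at -2/3, modulus 2/3.
The radius of convergence is the smallest modulus among the singular points: 2/3.
At the order-2 pole -1 set g(ω) = (ω - (-1))^2*f(ω) = (17*ω/29 + 23/17)/(ω + 2/3).
Order-2 pole: residue = g'(a); g'(-1) = -4269/493, so the residue is -4269/493.
At the order-1 pole -2/3 set g(ω) = (ω - (-2/3))*f(ω) = (17*ω/29 + 23/17)/(ω + 1)**2.
Simple pole: residue = g(a) at a = -2/3, which is 4269/493.
List the singular points by increasing real part (a conjugate pair: the negative imaginary part first).

Radius of convergence at 0: 2/3.
At -1: a pole of order 2; residue -4269/493.
At -2/3: a pole of order 1; residue 4269/493.


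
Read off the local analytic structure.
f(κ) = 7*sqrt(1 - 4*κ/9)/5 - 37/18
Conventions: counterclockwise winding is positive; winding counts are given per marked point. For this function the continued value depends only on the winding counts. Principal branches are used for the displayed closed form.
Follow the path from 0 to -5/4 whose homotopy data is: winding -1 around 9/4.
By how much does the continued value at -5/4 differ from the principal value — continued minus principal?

The rational part is single-valued and drops out of the difference; each branch term changes only by its own monodromy.
(7/5)*sqrt(1 - κ/(9/4)): winding -1 is odd, the square root flips sign, contributing -2*(7/5)*sqrt(1 - (-5/4)/(9/4)) = -2*(7/5)*sqrt(14/9) = -(14/15)*sqrt(14).
Summing the contributions at κ = -5/4 gives -(14/15)*sqrt(14).

Continued minus principal equals -(14/15)*sqrt(14).


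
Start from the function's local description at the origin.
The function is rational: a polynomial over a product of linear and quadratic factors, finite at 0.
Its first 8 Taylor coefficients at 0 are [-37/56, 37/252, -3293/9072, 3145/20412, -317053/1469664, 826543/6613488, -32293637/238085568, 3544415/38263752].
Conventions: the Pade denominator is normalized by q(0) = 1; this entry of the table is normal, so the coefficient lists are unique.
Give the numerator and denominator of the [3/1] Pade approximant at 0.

The Pade approximant has numerator coefficients [-37/56, -29637/38080, -2997/19040, -26973/76160]; denominator coefficients [1, 8569/6120].

Taylor coefficients needed (read off): a_0 = -37/56, a_1 = 37/252, a_2 = -3293/9072, a_3 = 3145/20412, a_4 = -317053/1469664.
Write the denominator as Q(u) = 1 + q1*u. Requiring Q*f - P = O(u^5) with deg P <= 3 kills the coefficients of u^4..u^4 in Q*f:
  u^4: a_4 + q1*a_3 = 0, i.e. -317053/1469664 + (3145/20412)*q1 = 0.
Solving this linear system: q1 = 8569/6120.
The numerator is Q*f truncated at degree 3: P0 = a_0 = -37/56; P1 = a_1 + q1*a_0 = -29637/38080; P2 = a_2 + q1*a_1 = -2997/19040; P3 = a_3 + q1*a_2 = -26973/76160.


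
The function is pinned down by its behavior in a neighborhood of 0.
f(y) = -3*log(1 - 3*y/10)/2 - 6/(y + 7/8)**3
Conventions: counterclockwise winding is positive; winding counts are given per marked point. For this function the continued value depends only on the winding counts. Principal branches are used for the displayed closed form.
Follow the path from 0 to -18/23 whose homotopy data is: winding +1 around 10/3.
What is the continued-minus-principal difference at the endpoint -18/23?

Continued minus principal equals -(3)*pi*i.

The rational part is single-valued and drops out of the difference; each branch term changes only by its own monodromy.
(-3/2)*log(1 - y/(10/3)): each positive loop around 10/3 adds 2*pi*i to the log, so winding +1 contributes (-3/2)*(1)*2*pi*i = -(3)*pi*i.
Summing the contributions at y = -18/23 gives -(3)*pi*i.


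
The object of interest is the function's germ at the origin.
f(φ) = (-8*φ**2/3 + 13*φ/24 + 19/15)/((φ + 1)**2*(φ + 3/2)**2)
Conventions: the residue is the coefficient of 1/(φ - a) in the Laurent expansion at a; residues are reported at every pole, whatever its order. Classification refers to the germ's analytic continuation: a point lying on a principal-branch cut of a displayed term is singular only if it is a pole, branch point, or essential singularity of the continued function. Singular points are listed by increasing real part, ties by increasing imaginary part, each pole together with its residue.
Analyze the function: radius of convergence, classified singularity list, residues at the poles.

Denominator factor (φ + 1)^2: pole of order 2 at -1, modulus 1.
Denominator factor (φ + 3/2)^2: pole of order 2 at -3/2, modulus 3/2.
The radius of convergence is the smallest modulus among the singular points: 1.
At the order-2 pole -3/2 set g(φ) = (φ - (-3/2))^2*f(φ) = (-8*φ**2/3 + 13*φ/24 + 19/15)/(φ + 1)**2.
Order-2 pole: residue = g'(a); g'(-3/2) = -1637/30, so the residue is -1637/30.
At the order-2 pole -1 set g(φ) = (φ - (-1))^2*f(φ) = (-8*φ**2/3 + 13*φ/24 + 19/15)/(φ + 3/2)**2.
Order-2 pole: residue = g'(a); g'(-1) = 1637/30, so the residue is 1637/30.
List the singular points by increasing real part (a conjugate pair: the negative imaginary part first).

Radius of convergence at 0: 1.
At -3/2: a pole of order 2; residue -1637/30.
At -1: a pole of order 2; residue 1637/30.


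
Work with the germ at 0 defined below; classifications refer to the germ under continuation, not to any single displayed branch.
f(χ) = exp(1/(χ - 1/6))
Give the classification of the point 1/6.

The point is an essential singularity.

The exponent 1/(χ - (1/6)) has a pole at 1/6, so exp(1/(χ - (1/6))) takes every nonzero value near it: an essential singularity (not a pole of any order).


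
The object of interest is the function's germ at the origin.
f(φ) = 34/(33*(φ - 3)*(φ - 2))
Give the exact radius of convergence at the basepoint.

The radius of convergence is 2.

Denominator factor (φ - 3): pole of order 1 at 3, modulus 3.
Denominator factor (φ - 2): pole of order 1 at 2, modulus 2.
The radius of convergence is the smallest modulus among the singular points: 2.


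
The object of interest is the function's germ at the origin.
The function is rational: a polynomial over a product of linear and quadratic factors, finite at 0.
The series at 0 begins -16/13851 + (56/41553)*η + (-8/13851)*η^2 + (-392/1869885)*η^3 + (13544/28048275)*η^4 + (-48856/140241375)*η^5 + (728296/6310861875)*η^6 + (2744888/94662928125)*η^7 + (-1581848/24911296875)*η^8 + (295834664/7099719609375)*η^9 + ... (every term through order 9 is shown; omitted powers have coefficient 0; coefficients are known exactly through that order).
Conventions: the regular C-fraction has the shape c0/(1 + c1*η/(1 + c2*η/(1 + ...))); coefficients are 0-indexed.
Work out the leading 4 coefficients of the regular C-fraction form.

Taylor coefficients (read off): a_0 = -16/13851, a_1 = 56/41553, a_2 = -8/13851, a_3 = -392/1869885.
c0 = a_0 = -16/13851. Peel one level at a time: if S = 1 + c*η/S' with S'(0) = 1, then c is the η-coefficient of S and S' = c*η/(S - 1).
S_1 = c0/f = 1 + (7/6)*η + (31/36)*η^2 + ...; c1 = 7/6.
S_2 = c1*η/(S_1 - 1) = 1 + (-31/42)*η + (748/2205)*η^2 + ...; c2 = -31/42.
S_3 = c2*η/(S_2 - 1) = 1 + (1496/3255)*η + ...; c3 = 1496/3255.

The regular C-fraction coefficients are [-16/13851, 7/6, -31/42, 1496/3255].


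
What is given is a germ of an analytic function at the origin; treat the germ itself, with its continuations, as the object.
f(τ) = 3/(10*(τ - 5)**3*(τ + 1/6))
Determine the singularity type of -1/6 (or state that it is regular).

The denominator factor τ + 1/6 vanishes at -1/6 and appears to the power 1; the numerator there equals 3/10, nonzero, and no other factor vanishes.
Hence a pole whose order is the multiplicity, 1.

The point is a pole of order 1.


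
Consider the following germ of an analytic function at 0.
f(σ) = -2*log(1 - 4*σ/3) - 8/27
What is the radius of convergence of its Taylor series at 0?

The radius of convergence is 3/4.

Branch term (-2)*log(1 - σ/(3/4)): its argument vanishes at σ = 3/4, a logarithmic branch point, modulus 3/4.
The radius of convergence is the smallest modulus among the singular points: 3/4.


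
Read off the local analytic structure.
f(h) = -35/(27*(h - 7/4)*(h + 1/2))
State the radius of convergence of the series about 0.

The radius of convergence is 1/2.

Denominator factor (h + 1/2): pole of order 1 at -1/2, modulus 1/2.
Denominator factor (h - 7/4): pole of order 1 at 7/4, modulus 7/4.
The radius of convergence is the smallest modulus among the singular points: 1/2.


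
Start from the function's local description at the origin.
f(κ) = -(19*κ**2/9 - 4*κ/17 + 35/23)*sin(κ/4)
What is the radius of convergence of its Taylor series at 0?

The factor -sin(κ/4) is entire and contributes no finite singular point.
The polynomial part has no poles.
No finite singular points: the Taylor series at 0 converges everywhere.

The radius of convergence is infinite.


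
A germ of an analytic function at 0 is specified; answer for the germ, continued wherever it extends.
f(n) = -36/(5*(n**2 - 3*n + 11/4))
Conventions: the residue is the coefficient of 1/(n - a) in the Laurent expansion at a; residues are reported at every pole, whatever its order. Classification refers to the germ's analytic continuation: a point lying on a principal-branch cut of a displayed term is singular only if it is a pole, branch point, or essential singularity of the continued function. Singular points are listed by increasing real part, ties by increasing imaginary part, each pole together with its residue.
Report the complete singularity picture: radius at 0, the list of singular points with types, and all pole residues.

Radius of convergence at 0: (1/2)*sqrt(11).
At (3/2) - ((1/2)*sqrt(2))*i: a pole of order 1; residue -((18/5)*sqrt(2))*i.
At (3/2) + ((1/2)*sqrt(2))*i: a pole of order 1; residue ((18/5)*sqrt(2))*i.

Denominator factor (n**2 - 3*n + 11/4): discriminant -2, complex-conjugate roots (3/2) + ((1/2)*sqrt(2))*i and (3/2) - ((1/2)*sqrt(2))*i; poles of order 1, moduli (1/2)*sqrt(11) and (1/2)*sqrt(11).
The radius of convergence is the smallest modulus among the singular points: (1/2)*sqrt(11).
The factor n**2 - 3*n + 11/4 splits as (n - a)(n - a') with a = (3/2) - ((1/2)*sqrt(2))*i, a' = (3/2) + ((1/2)*sqrt(2))*i. At the order-1 pole a set g(n) = (n - a)*f(n) = [-36/5] / (n - a').
Simple pole: residue = g(a) at a = (3/2) - ((1/2)*sqrt(2))*i, which is -((18/5)*sqrt(2))*i.
The factor n**2 - 3*n + 11/4 splits as (n - a)(n - a') with a = (3/2) + ((1/2)*sqrt(2))*i, a' = (3/2) - ((1/2)*sqrt(2))*i. At the order-1 pole a set g(n) = (n - a)*f(n) = [-36/5] / (n - a').
Simple pole: residue = g(a) at a = (3/2) + ((1/2)*sqrt(2))*i, which is ((18/5)*sqrt(2))*i.
List the singular points by increasing real part (a conjugate pair: the negative imaginary part first).


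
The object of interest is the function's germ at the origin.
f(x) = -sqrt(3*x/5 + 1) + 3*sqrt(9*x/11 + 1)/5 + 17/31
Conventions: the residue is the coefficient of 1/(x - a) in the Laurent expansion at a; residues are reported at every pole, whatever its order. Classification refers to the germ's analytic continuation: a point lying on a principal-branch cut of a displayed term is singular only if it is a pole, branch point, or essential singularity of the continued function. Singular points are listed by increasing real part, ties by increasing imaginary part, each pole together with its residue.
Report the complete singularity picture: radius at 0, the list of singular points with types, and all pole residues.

Radius of convergence at 0: 11/9.
At -5/3: an algebraic (square-root) branch point.
At -11/9: an algebraic (square-root) branch point.

Branch term (-1)*sqrt(1 - x/(-5/3)): its argument vanishes at x = -5/3, a square-root branch point, modulus 5/3.
Branch term (3/5)*sqrt(1 - x/(-11/9)): its argument vanishes at x = -11/9, a square-root branch point, modulus 11/9.
The radius of convergence is the smallest modulus among the singular points: 11/9.
List the singular points by increasing real part (a conjugate pair: the negative imaginary part first).


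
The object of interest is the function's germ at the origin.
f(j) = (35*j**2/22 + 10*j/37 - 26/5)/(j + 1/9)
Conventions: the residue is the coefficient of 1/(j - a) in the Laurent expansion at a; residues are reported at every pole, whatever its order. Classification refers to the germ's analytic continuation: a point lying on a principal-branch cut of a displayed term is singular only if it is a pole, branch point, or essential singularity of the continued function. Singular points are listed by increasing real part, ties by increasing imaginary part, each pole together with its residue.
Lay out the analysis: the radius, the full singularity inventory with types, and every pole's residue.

Denominator factor (j + 1/9): pole of order 1 at -1/9, modulus 1/9.
The radius of convergence is the smallest modulus among the singular points: 1/9.
At the order-1 pole -1/9 set g(j) = (j - (-1/9))*f(j) = 35*j**2/22 + 10*j/37 - 26/5.
Simple pole: residue = g(a) at a = -1/9, which is -1717709/329670.

Radius of convergence at 0: 1/9.
At -1/9: a pole of order 1; residue -1717709/329670.


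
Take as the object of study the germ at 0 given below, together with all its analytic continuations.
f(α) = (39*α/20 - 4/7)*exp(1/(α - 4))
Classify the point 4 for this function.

The point is an essential singularity.

The exponent 1/(α - (4)) has a pole at 4, so exp(1/(α - (4))) takes every nonzero value near it: an essential singularity (not a pole of any order).


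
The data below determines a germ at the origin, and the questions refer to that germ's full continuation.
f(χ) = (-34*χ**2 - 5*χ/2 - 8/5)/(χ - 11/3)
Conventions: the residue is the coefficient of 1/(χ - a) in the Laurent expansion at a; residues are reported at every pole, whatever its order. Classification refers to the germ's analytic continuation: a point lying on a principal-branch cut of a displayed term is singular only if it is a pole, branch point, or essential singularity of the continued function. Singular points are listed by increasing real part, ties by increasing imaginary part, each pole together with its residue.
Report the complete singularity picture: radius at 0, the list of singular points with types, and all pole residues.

Denominator factor (χ - 11/3): pole of order 1 at 11/3, modulus 11/3.
The radius of convergence is the smallest modulus among the singular points: 11/3.
At the order-1 pole 11/3 set g(χ) = (χ - (11/3))*f(χ) = -34*χ**2 - 5*χ/2 - 8/5.
Simple pole: residue = g(a) at a = 11/3, which is -42109/90.

Radius of convergence at 0: 11/3.
At 11/3: a pole of order 1; residue -42109/90.


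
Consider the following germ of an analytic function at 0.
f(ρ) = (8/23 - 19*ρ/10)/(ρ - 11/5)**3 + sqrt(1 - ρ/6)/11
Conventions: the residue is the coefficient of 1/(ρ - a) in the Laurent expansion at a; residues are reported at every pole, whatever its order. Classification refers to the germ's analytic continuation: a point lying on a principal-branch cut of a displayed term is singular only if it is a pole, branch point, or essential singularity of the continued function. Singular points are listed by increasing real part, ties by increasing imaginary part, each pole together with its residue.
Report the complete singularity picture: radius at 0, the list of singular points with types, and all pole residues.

Radius of convergence at 0: 11/5.
At 11/5: a pole of order 3; residue 0.
At 6: an algebraic (square-root) branch point.

Denominator factor (ρ - 11/5)^3: pole of order 3 at 11/5, modulus 11/5.
Branch term (1/11)*sqrt(1 - ρ/(6)): its argument vanishes at ρ = 6, a square-root branch point, modulus 6.
The radius of convergence is the smallest modulus among the singular points: 11/5.
The branch term is analytic at 11/5 and contributes nothing to the residue; only the rational part matters.
At the order-3 pole 11/5 set g(ρ) = (ρ - (11/5))^3*(rational part) = 8/23 - 19*ρ/10.
Order-3 pole: residue = g''(a)/2; g''(11/5) = 0, so the residue is 0.
List the singular points by increasing real part (a conjugate pair: the negative imaginary part first).
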